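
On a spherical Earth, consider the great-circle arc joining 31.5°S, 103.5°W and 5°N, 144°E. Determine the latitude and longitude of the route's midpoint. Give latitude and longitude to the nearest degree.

≈ 23°S, 166°W

Convert each endpoint to a unit vector on the sphere (x = cos φ cos λ, y = cos φ sin λ, z = sin φ).
The central angle between the endpoints is δ = arccos(p₁·p₂) ≈ 1.950 rad (111.8°).
Interpolate at f = 1/2 with slerp weights a = sin((1−f)δ)/sin δ ≈ 0.891, b = sin(fδ)/sin δ ≈ 0.891.
p = a·p₁ + b·p₂ ≈ (-0.896, -0.217, -0.388); φ = arcsin(p_z) ≈ -22.83°, λ = atan2(p_y, p_x) ≈ -166.38°.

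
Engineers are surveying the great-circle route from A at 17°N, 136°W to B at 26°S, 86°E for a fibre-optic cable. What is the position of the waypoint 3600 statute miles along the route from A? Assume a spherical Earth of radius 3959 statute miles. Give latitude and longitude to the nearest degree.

Write both endpoints as unit vectors p₁, p₂ with components (cos φ cos λ, cos φ sin λ, sin φ).
The central angle between the endpoints is δ = arccos(p₁·p₂) ≈ 2.445 rad (140.1°). The total great-circle distance is δ·R ≈ 2.445 × 3959 ≈ 9679 mi, so the target fraction is f = 3600/9679 ≈ 0.372.
Interpolate at f ≈ 0.372 with slerp weights a = sin((1−f)δ)/sin δ ≈ 1.557, b = sin(fδ)/sin δ ≈ 1.230.
p = a·p₁ + b·p₂ ≈ (-0.994, 0.068, -0.084); φ = arcsin(p_z) ≈ -4.80°, λ = atan2(p_y, p_x) ≈ 176.09°.

≈ 5°S, 176°E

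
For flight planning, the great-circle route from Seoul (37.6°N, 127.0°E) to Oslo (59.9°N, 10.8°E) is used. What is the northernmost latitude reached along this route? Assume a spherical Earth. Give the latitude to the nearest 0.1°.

≈ 67.6°N

The great circle lies in the plane with unit normal n̂ = (p₁ × p₂)/|p₁ × p₂|.
Here n̂_z ≈ -0.381; the vertex latitude is φ_max = arccos|n̂_z| ≈ 67.6°.
Check via Clairaut: cos φ_max = |cos φ₁| · sin C = cos(37.6°)·sin(28.7°) ≈ 0.381, again giving ≈ 67.6°.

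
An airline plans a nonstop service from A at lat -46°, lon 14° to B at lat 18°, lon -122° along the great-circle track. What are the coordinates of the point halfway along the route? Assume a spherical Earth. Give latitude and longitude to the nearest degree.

Convert each endpoint to a unit vector on the sphere (x = cos φ cos λ, y = cos φ sin λ, z = sin φ).
The central angle between the endpoints is δ = arccos(p₁·p₂) ≈ 2.343 rad (134.2°).
Interpolate at f = 1/2 with slerp weights a = sin((1−f)δ)/sin δ ≈ 1.286, b = sin(fδ)/sin δ ≈ 1.286.
p = a·p₁ + b·p₂ ≈ (0.219, -0.821, -0.528); φ = arcsin(p_z) ≈ -31.84°, λ = atan2(p_y, p_x) ≈ -75.09°.

≈ lat -32°, lon -75°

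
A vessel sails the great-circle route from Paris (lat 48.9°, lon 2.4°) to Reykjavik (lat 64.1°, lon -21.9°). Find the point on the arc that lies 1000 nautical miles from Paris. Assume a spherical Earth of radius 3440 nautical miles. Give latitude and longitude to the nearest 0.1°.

The haversine formula gives a central angle δ ≈ 0.349 rad (20.0°) between the endpoints. The total great-circle distance is δ·R ≈ 0.349 × 3440 ≈ 1202 nmi, so the target fraction is f = 1000/1202 ≈ 0.832.
Interpolate at f ≈ 0.832 with slerp weights a = sin((1−f)δ)/sin δ ≈ 0.171, b = sin(fδ)/sin δ ≈ 0.837.
p = a·p₁ + b·p₂ ≈ (0.452, -0.132, 0.882); φ = arcsin(p_z) ≈ 61.92°, λ = atan2(p_y, p_x) ≈ -16.25°.

≈ lat 61.9°, lon -16.2°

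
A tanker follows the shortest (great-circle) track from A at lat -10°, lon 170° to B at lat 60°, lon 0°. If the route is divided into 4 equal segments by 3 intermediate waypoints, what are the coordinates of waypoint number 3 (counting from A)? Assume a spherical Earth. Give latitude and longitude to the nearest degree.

Write both endpoints as unit vectors p₁, p₂ with components (cos φ cos λ, cos φ sin λ, sin φ).
The central angle between the endpoints is δ = arccos(p₁·p₂) ≈ 2.259 rad (129.4°).
Interpolate at f = 3/4 with slerp weights a = sin((1−f)δ)/sin δ ≈ 0.693, b = sin(fδ)/sin δ ≈ 1.285.
p = a·p₁ + b·p₂ ≈ (-0.030, 0.119, 0.993); φ = arcsin(p_z) ≈ 82.98°, λ = atan2(p_y, p_x) ≈ 104.06°.

≈ lat 83°, lon 104°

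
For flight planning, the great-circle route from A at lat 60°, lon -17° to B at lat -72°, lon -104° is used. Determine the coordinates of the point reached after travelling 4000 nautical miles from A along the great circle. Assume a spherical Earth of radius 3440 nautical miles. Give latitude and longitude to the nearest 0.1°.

Write both endpoints as unit vectors p₁, p₂ with components (cos φ cos λ, cos φ sin λ, sin φ).
The central angle between the endpoints is δ = arccos(p₁·p₂) ≈ 2.524 rad (144.6°). The total great-circle distance is δ·R ≈ 2.524 × 3440 ≈ 8684 nmi, so the target fraction is f = 4000/8684 ≈ 0.461.
Interpolate at f ≈ 0.461 with slerp weights a = sin((1−f)δ)/sin δ ≈ 1.690, b = sin(fδ)/sin δ ≈ 1.586.
p = a·p₁ + b·p₂ ≈ (0.690, -0.723, -0.045); φ = arcsin(p_z) ≈ -2.56°, λ = atan2(p_y, p_x) ≈ -46.34°.

≈ lat -2.6°, lon -46.3°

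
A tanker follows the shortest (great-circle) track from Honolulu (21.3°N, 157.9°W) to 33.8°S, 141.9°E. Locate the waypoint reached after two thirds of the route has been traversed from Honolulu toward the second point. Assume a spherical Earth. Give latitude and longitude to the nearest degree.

Write both endpoints as unit vectors p₁, p₂ with components (cos φ cos λ, cos φ sin λ, sin φ).
The central angle between the endpoints is δ = arccos(p₁·p₂) ≈ 1.387 rad (79.5°).
Interpolate at f = 2/3 with slerp weights a = sin((1−f)δ)/sin δ ≈ 0.454, b = sin(fδ)/sin δ ≈ 0.812.
p = a·p₁ + b·p₂ ≈ (-0.923, 0.257, -0.287); φ = arcsin(p_z) ≈ -16.68°, λ = atan2(p_y, p_x) ≈ 164.41°.

≈ 17°S, 164°E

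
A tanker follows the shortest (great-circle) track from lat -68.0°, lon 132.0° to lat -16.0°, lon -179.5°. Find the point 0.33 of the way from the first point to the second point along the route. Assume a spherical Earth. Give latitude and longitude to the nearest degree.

Write both endpoints as unit vectors p₁, p₂ with components (cos φ cos λ, cos φ sin λ, sin φ).
The central angle between the endpoints is δ = arccos(p₁·p₂) ≈ 1.054 rad (60.4°).
Interpolate at f = 0.33 with slerp weights a = sin((1−f)δ)/sin δ ≈ 0.746, b = sin(fδ)/sin δ ≈ 0.392.
p = a·p₁ + b·p₂ ≈ (-0.564, 0.204, -0.800); φ = arcsin(p_z) ≈ -53.14°, λ = atan2(p_y, p_x) ≈ 160.07°.

≈ lat -53°, lon 160°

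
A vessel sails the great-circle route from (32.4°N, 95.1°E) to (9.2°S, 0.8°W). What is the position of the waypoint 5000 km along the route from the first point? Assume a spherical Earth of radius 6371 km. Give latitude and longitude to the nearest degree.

Convert each endpoint to a unit vector on the sphere (x = cos φ cos λ, y = cos φ sin λ, z = sin φ).
The central angle between the endpoints is δ = arccos(p₁·p₂) ≈ 1.743 rad (99.9°). The total great-circle distance is δ·R ≈ 1.743 × 6371 ≈ 11105 km, so the target fraction is f = 5000/11105 ≈ 0.450.
Interpolate at f ≈ 0.450 with slerp weights a = sin((1−f)δ)/sin δ ≈ 0.830, b = sin(fδ)/sin δ ≈ 0.717.
p = a·p₁ + b·p₂ ≈ (0.646, 0.688, 0.330); φ = arcsin(p_z) ≈ 19.29°, λ = atan2(p_y, p_x) ≈ 46.84°.

≈ (19°N, 47°E)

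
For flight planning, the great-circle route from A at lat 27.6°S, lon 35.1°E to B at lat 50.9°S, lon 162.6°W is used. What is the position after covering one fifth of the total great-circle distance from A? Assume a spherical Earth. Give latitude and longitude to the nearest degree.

Write both endpoints as unit vectors p₁, p₂ with components (cos φ cos λ, cos φ sin λ, sin φ).
The central angle between the endpoints is δ = arccos(p₁·p₂) ≈ 1.745 rad (100.0°).
Interpolate at f = 1/5 with slerp weights a = sin((1−f)δ)/sin δ ≈ 1.000, b = sin(fδ)/sin δ ≈ 0.347.
p = a·p₁ + b·p₂ ≈ (0.516, 0.444, -0.733); φ = arcsin(p_z) ≈ -47.10°, λ = atan2(p_y, p_x) ≈ 40.71°.

≈ lat 47°S, lon 41°E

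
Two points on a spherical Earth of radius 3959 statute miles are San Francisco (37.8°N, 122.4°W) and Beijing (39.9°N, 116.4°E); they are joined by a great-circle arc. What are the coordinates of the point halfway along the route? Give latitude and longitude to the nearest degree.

Convert each endpoint to a unit vector on the sphere (x = cos φ cos λ, y = cos φ sin λ, z = sin φ).
The central angle between the endpoints is δ = arccos(p₁·p₂) ≈ 1.492 rad (85.5°).
Interpolate at f = 1/2 with slerp weights a = sin((1−f)δ)/sin δ ≈ 0.681, b = sin(fδ)/sin δ ≈ 0.681.
p = a·p₁ + b·p₂ ≈ (-0.520, 0.014, 0.854); φ = arcsin(p_z) ≈ 58.63°, λ = atan2(p_y, p_x) ≈ 178.50°.

≈ 59°N, 179°E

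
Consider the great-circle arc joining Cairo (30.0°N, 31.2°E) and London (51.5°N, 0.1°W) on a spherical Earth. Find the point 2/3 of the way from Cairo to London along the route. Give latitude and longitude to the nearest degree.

The haversine formula gives a central angle δ ≈ 0.551 rad (31.6°) between the endpoints.
Interpolate at f = 2/3 with slerp weights a = sin((1−f)δ)/sin δ ≈ 0.349, b = sin(fδ)/sin δ ≈ 0.686.
p = a·p₁ + b·p₂ ≈ (0.685, 0.156, 0.711); φ = arcsin(p_z) ≈ 45.34°, λ = atan2(p_y, p_x) ≈ 12.80°.

≈ 45°N, 13°E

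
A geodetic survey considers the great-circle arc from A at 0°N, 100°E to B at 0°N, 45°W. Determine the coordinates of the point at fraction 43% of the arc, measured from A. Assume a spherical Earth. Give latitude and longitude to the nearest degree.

Convert each endpoint to a unit vector on the sphere (x = cos φ cos λ, y = cos φ sin λ, z = sin φ).
The central angle between the endpoints is δ = arccos(p₁·p₂) ≈ 2.531 rad (145.0°).
Interpolate at f = 0.43 with slerp weights a = sin((1−f)δ)/sin δ ≈ 1.729, b = sin(fδ)/sin δ ≈ 1.544.
p = a·p₁ + b·p₂ ≈ (0.792, 0.611, 0.000); φ = arcsin(p_z) ≈ 0.00°, λ = atan2(p_y, p_x) ≈ 37.65°.

≈ 0°N, 38°E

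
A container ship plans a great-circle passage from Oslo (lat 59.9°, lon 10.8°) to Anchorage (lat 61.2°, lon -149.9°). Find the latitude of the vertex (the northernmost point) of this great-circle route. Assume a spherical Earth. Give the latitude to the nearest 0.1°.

≈ 84.6°

The great circle lies in the plane with unit normal n̂ = (p₁ × p₂)/|p₁ × p₂|.
Here n̂_z ≈ -0.094; the vertex latitude is φ_max = arccos|n̂_z| ≈ 84.6°.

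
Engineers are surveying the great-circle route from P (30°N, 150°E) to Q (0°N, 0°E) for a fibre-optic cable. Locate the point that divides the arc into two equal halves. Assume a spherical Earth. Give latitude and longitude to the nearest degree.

≈ (45°N, 60°E)

The haversine formula gives a central angle δ ≈ 2.419 rad (138.6°) between the endpoints.
Interpolate at f = 1/2 with slerp weights a = sin((1−f)δ)/sin δ ≈ 1.414, b = sin(fδ)/sin δ ≈ 1.414.
p = a·p₁ + b·p₂ ≈ (0.354, 0.612, 0.707); φ = arcsin(p_z) ≈ 45.00°, λ = atan2(p_y, p_x) ≈ 60.00°.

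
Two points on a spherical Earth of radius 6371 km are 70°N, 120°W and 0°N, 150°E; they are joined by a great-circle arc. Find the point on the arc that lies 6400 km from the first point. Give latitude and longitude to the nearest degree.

≈ 30°N, 162°E

From cos δ = sin φ₁ sin φ₂ + cos φ₁ cos φ₂ cos Δλ, the central angle is δ ≈ 1.571 rad (90.0°). The total great-circle distance is δ·R ≈ 1.571 × 6371 ≈ 10008 km, so the target fraction is f = 6400/10008 ≈ 0.640.
Interpolate at f ≈ 0.640 with slerp weights a = sin((1−f)δ)/sin δ ≈ 0.536, b = sin(fδ)/sin δ ≈ 0.844.
p = a·p₁ + b·p₂ ≈ (-0.823, 0.263, 0.504); φ = arcsin(p_z) ≈ 30.27°, λ = atan2(p_y, p_x) ≈ 162.27°.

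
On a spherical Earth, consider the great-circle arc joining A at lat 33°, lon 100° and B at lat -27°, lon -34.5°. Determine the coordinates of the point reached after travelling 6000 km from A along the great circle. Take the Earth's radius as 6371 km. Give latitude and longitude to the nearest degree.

From cos δ = sin φ₁ sin φ₂ + cos φ₁ cos φ₂ cos Δλ, the central angle is δ ≈ 2.451 rad (140.4°). The total great-circle distance is δ·R ≈ 2.451 × 6371 ≈ 15617 km, so the target fraction is f = 6000/15617 ≈ 0.384.
Interpolate at f ≈ 0.384 with slerp weights a = sin((1−f)δ)/sin δ ≈ 1.567, b = sin(fδ)/sin δ ≈ 1.270.
p = a·p₁ + b·p₂ ≈ (0.704, 0.654, 0.277); φ = arcsin(p_z) ≈ 16.09°, λ = atan2(p_y, p_x) ≈ 42.87°.

≈ lat 16°, lon 43°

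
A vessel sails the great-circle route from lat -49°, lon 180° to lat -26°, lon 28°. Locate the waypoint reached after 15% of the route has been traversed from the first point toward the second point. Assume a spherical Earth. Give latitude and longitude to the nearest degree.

From cos δ = sin φ₁ sin φ₂ + cos φ₁ cos φ₂ cos Δλ, the central angle is δ ≈ 1.762 rad (100.9°).
Interpolate at f = 0.15 with slerp weights a = sin((1−f)δ)/sin δ ≈ 1.016, b = sin(fδ)/sin δ ≈ 0.266.
p = a·p₁ + b·p₂ ≈ (-0.455, 0.112, -0.883); φ = arcsin(p_z) ≈ -62.04°, λ = atan2(p_y, p_x) ≈ 166.15°.

≈ lat -62°, lon 166°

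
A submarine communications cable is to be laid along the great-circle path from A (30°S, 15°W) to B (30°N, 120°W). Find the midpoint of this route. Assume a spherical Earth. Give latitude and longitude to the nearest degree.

≈ (0°N, 67°W)

Convert each endpoint to a unit vector on the sphere (x = cos φ cos λ, y = cos φ sin λ, z = sin φ).
The central angle between the endpoints is δ = arccos(p₁·p₂) ≈ 2.031 rad (116.4°).
Interpolate at f = 1/2 with slerp weights a = sin((1−f)δ)/sin δ ≈ 0.948, b = sin(fδ)/sin δ ≈ 0.948.
p = a·p₁ + b·p₂ ≈ (0.383, -0.924, 0.000); φ = arcsin(p_z) ≈ 0.00°, λ = atan2(p_y, p_x) ≈ -67.50°.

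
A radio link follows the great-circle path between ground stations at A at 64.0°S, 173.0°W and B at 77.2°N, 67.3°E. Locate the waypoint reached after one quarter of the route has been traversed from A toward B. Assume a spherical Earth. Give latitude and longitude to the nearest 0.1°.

Convert each endpoint to a unit vector on the sphere (x = cos φ cos λ, y = cos φ sin λ, z = sin φ).
The central angle between the endpoints is δ = arccos(p₁·p₂) ≈ 2.751 rad (157.6°).
Interpolate at f = 1/4 with slerp weights a = sin((1−f)δ)/sin δ ≈ 2.313, b = sin(fδ)/sin δ ≈ 1.666.
p = a·p₁ + b·p₂ ≈ (-0.864, 0.217, -0.454); φ = arcsin(p_z) ≈ -27.02°, λ = atan2(p_y, p_x) ≈ 165.91°.

≈ 27.0°S, 165.9°E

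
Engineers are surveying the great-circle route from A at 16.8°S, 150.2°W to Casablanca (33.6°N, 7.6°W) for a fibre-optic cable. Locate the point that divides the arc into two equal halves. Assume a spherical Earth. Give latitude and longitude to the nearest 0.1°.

From cos δ = sin φ₁ sin φ₂ + cos φ₁ cos φ₂ cos Δλ, the central angle is δ ≈ 2.487 rad (142.5°).
Interpolate at f = 1/2 with slerp weights a = sin((1−f)δ)/sin δ ≈ 1.556, b = sin(fδ)/sin δ ≈ 1.556.
p = a·p₁ + b·p₂ ≈ (-0.008, -0.911, 0.411); φ = arcsin(p_z) ≈ 24.28°, λ = atan2(p_y, p_x) ≈ -90.50°.

≈ 24.3°N, 90.5°W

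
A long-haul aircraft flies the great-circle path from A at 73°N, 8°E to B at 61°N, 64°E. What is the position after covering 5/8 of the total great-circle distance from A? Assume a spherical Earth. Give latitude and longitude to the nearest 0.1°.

The haversine formula gives a central angle δ ≈ 0.414 rad (23.7°) between the endpoints.
Interpolate at f = 5/8 with slerp weights a = sin((1−f)δ)/sin δ ≈ 0.384, b = sin(fδ)/sin δ ≈ 0.636.
p = a·p₁ + b·p₂ ≈ (0.246, 0.293, 0.924); φ = arcsin(p_z) ≈ 67.50°, λ = atan2(p_y, p_x) ≈ 49.91°.

≈ 67.5°N, 49.9°E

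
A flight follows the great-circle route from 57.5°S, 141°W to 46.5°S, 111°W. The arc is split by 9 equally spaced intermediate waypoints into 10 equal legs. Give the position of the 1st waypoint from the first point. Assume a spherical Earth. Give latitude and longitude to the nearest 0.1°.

≈ 56.8°S, 137.3°W

The haversine formula gives a central angle δ ≈ 0.371 rad (21.2°) between the endpoints.
Interpolate at f = 1/10 with slerp weights a = sin((1−f)δ)/sin δ ≈ 0.904, b = sin(fδ)/sin δ ≈ 0.102.
p = a·p₁ + b·p₂ ≈ (-0.403, -0.371, -0.837); φ = arcsin(p_z) ≈ -56.78°, λ = atan2(p_y, p_x) ≈ -137.31°.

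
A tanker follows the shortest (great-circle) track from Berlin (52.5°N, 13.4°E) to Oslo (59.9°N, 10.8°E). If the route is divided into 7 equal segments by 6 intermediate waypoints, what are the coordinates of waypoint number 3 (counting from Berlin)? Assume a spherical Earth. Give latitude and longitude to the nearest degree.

≈ 56°N, 12°E

Write both endpoints as unit vectors p₁, p₂ with components (cos φ cos λ, cos φ sin λ, sin φ).
The central angle between the endpoints is δ = arccos(p₁·p₂) ≈ 0.132 rad (7.5°).
Interpolate at f = 3/7 with slerp weights a = sin((1−f)δ)/sin δ ≈ 0.573, b = sin(fδ)/sin δ ≈ 0.430.
p = a·p₁ + b·p₂ ≈ (0.551, 0.121, 0.826); φ = arcsin(p_z) ≈ 55.68°, λ = atan2(p_y, p_x) ≈ 12.41°.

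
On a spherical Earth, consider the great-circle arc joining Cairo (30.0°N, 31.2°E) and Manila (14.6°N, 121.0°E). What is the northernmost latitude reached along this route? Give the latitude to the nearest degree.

The great circle lies in the plane with unit normal n̂ = (p₁ × p₂)/|p₁ × p₂|.
Here n̂_z ≈ +0.845; the vertex latitude is φ_max = arccos|n̂_z| ≈ 32.3°.

≈ 32°N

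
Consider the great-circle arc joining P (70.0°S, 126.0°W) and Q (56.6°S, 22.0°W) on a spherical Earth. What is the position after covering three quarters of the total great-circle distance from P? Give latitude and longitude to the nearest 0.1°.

Convert each endpoint to a unit vector on the sphere (x = cos φ cos λ, y = cos φ sin λ, z = sin φ).
The central angle between the endpoints is δ = arccos(p₁·p₂) ≈ 0.739 rad (42.4°).
Interpolate at f = 3/4 with slerp weights a = sin((1−f)δ)/sin δ ≈ 0.273, b = sin(fδ)/sin δ ≈ 0.781.
p = a·p₁ + b·p₂ ≈ (0.344, -0.237, -0.909); φ = arcsin(p_z) ≈ -65.32°, λ = atan2(p_y, p_x) ≈ -34.52°.

≈ (65.3°S, 34.5°W)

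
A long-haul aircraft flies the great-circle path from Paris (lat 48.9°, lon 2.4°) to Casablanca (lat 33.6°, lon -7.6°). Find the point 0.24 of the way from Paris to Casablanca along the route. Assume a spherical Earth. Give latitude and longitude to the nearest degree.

From cos δ = sin φ₁ sin φ₂ + cos φ₁ cos φ₂ cos Δλ, the central angle is δ ≈ 0.297 rad (17.0°).
Interpolate at f = 0.24 with slerp weights a = sin((1−f)δ)/sin δ ≈ 0.765, b = sin(fδ)/sin δ ≈ 0.243.
p = a·p₁ + b·p₂ ≈ (0.703, -0.006, 0.711); φ = arcsin(p_z) ≈ 45.31°, λ = atan2(p_y, p_x) ≈ -0.47°.

≈ lat 45°, lon 0°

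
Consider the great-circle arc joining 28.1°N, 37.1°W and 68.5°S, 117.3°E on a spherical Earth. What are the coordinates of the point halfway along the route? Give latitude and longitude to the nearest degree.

≈ 39°S, 21°W

Convert each endpoint to a unit vector on the sphere (x = cos φ cos λ, y = cos φ sin λ, z = sin φ).
The central angle between the endpoints is δ = arccos(p₁·p₂) ≈ 2.389 rad (136.9°).
Interpolate at f = 1/2 with slerp weights a = sin((1−f)δ)/sin δ ≈ 1.360, b = sin(fδ)/sin δ ≈ 1.360.
p = a·p₁ + b·p₂ ≈ (0.728, -0.281, -0.625); φ = arcsin(p_z) ≈ -38.68°, λ = atan2(p_y, p_x) ≈ -21.08°.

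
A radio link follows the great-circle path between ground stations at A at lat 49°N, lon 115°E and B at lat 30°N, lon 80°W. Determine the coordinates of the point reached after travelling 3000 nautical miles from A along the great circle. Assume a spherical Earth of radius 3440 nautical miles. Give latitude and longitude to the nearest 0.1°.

≈ lat 77.1°N, lon 116.1°W

Convert each endpoint to a unit vector on the sphere (x = cos φ cos λ, y = cos φ sin λ, z = sin φ).
The central angle between the endpoints is δ = arccos(p₁·p₂) ≈ 1.743 rad (99.9°). The total great-circle distance is δ·R ≈ 1.743 × 3440 ≈ 5996 nmi, so the target fraction is f = 3000/5996 ≈ 0.500.
Interpolate at f ≈ 0.500 with slerp weights a = sin((1−f)δ)/sin δ ≈ 0.776, b = sin(fδ)/sin δ ≈ 0.777.
p = a·p₁ + b·p₂ ≈ (-0.098, -0.201, 0.975); φ = arcsin(p_z) ≈ 77.06°, λ = atan2(p_y, p_x) ≈ -116.07°.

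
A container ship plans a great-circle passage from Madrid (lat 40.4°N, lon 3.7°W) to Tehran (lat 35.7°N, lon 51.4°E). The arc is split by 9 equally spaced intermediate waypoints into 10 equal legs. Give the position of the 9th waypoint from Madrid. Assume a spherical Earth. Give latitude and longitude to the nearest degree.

Write both endpoints as unit vectors p₁, p₂ with components (cos φ cos λ, cos φ sin λ, sin φ).
The central angle between the endpoints is δ = arccos(p₁·p₂) ≈ 0.749 rad (42.9°).
Interpolate at f = 9/10 with slerp weights a = sin((1−f)δ)/sin δ ≈ 0.110, b = sin(fδ)/sin δ ≈ 0.917.
p = a·p₁ + b·p₂ ≈ (0.548, 0.576, 0.606); φ = arcsin(p_z) ≈ 37.31°, λ = atan2(p_y, p_x) ≈ 46.45°.

≈ lat 37°N, lon 46°E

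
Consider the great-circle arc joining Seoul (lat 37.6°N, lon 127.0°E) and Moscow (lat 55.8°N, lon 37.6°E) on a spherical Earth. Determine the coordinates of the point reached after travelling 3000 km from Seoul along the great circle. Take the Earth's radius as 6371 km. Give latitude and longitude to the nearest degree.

Convert each endpoint to a unit vector on the sphere (x = cos φ cos λ, y = cos φ sin λ, z = sin φ).
The central angle between the endpoints is δ = arccos(p₁·p₂) ≈ 1.036 rad (59.4°). The total great-circle distance is δ·R ≈ 1.036 × 6371 ≈ 6603 km, so the target fraction is f = 3000/6603 ≈ 0.454.
Interpolate at f ≈ 0.454 with slerp weights a = sin((1−f)δ)/sin δ ≈ 0.623, b = sin(fδ)/sin δ ≈ 0.527.
p = a·p₁ + b·p₂ ≈ (-0.062, 0.575, 0.816); φ = arcsin(p_z) ≈ 54.68°, λ = atan2(p_y, p_x) ≈ 96.17°.

≈ lat 55°N, lon 96°E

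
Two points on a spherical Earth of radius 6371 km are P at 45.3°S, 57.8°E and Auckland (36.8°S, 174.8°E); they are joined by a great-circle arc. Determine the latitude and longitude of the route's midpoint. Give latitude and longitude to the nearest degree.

≈ 59°S, 122°E

The haversine formula gives a central angle δ ≈ 1.400 rad (80.2°) between the endpoints.
Interpolate at f = 1/2 with slerp weights a = sin((1−f)δ)/sin δ ≈ 0.654, b = sin(fδ)/sin δ ≈ 0.654.
p = a·p₁ + b·p₂ ≈ (-0.276, 0.437, -0.856); φ = arcsin(p_z) ≈ -58.90°, λ = atan2(p_y, p_x) ≈ 122.33°.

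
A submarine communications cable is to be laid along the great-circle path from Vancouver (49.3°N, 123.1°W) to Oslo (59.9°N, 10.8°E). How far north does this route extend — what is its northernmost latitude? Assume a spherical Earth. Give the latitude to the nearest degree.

≈ 75°N

The great circle lies in the plane with unit normal n̂ = (p₁ × p₂)/|p₁ × p₂|.
Here n̂_z ≈ +0.261; the vertex latitude is φ_max = arccos|n̂_z| ≈ 74.9°.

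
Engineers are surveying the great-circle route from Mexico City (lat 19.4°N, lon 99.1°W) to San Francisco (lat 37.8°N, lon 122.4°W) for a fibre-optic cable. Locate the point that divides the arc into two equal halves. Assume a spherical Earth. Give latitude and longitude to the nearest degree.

≈ lat 29°N, lon 110°W

Convert each endpoint to a unit vector on the sphere (x = cos φ cos λ, y = cos φ sin λ, z = sin φ).
The central angle between the endpoints is δ = arccos(p₁·p₂) ≈ 0.478 rad (27.4°).
Interpolate at f = 1/2 with slerp weights a = sin((1−f)δ)/sin δ ≈ 0.515, b = sin(fδ)/sin δ ≈ 0.515.
p = a·p₁ + b·p₂ ≈ (-0.295, -0.823, 0.486); φ = arcsin(p_z) ≈ 29.10°, λ = atan2(p_y, p_x) ≈ -109.71°.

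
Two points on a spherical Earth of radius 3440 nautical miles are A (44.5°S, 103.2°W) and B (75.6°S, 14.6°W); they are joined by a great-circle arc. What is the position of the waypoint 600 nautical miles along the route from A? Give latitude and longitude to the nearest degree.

From cos δ = sin φ₁ sin φ₂ + cos φ₁ cos φ₂ cos Δλ, the central angle is δ ≈ 0.819 rad (46.9°). The total great-circle distance is δ·R ≈ 0.819 × 3440 ≈ 2816 nmi, so the target fraction is f = 600/2816 ≈ 0.213.
Interpolate at f ≈ 0.213 with slerp weights a = sin((1−f)δ)/sin δ ≈ 0.822, b = sin(fδ)/sin δ ≈ 0.238.
p = a·p₁ + b·p₂ ≈ (-0.077, -0.586, -0.807); φ = arcsin(p_z) ≈ -53.77°, λ = atan2(p_y, p_x) ≈ -97.46°.

≈ (54°S, 97°W)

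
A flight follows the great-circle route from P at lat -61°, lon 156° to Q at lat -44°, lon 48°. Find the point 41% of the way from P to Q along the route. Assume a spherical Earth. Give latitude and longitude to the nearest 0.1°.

≈ lat -66.8°, lon 99.5°

The haversine formula gives a central angle δ ≈ 1.047 rad (60.0°) between the endpoints.
Interpolate at f = 0.41 with slerp weights a = sin((1−f)δ)/sin δ ≈ 0.669, b = sin(fδ)/sin δ ≈ 0.481.
p = a·p₁ + b·p₂ ≈ (-0.065, 0.389, -0.919); φ = arcsin(p_z) ≈ -66.78°, λ = atan2(p_y, p_x) ≈ 99.47°.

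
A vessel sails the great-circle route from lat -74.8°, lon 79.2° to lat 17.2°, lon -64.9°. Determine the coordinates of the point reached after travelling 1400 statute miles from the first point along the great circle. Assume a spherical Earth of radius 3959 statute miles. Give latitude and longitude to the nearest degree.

Write both endpoints as unit vectors p₁, p₂ with components (cos φ cos λ, cos φ sin λ, sin φ).
The central angle between the endpoints is δ = arccos(p₁·p₂) ≈ 2.081 rad (119.2°). The total great-circle distance is δ·R ≈ 2.081 × 3959 ≈ 8238 mi, so the target fraction is f = 1400/8238 ≈ 0.170.
Interpolate at f ≈ 0.170 with slerp weights a = sin((1−f)δ)/sin δ ≈ 1.132, b = sin(fδ)/sin δ ≈ 0.397.
p = a·p₁ + b·p₂ ≈ (0.216, -0.052, -0.975); φ = arcsin(p_z) ≈ -77.14°, λ = atan2(p_y, p_x) ≈ -13.45°.

≈ lat -77°, lon -13°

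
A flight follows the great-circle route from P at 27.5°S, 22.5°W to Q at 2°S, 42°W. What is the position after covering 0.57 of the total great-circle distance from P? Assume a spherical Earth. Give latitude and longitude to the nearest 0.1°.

≈ 13.2°S, 34.2°W

Write both endpoints as unit vectors p₁, p₂ with components (cos φ cos λ, cos φ sin λ, sin φ).
The central angle between the endpoints is δ = arccos(p₁·p₂) ≈ 0.552 rad (31.6°).
Interpolate at f = 0.57 with slerp weights a = sin((1−f)δ)/sin δ ≈ 0.448, b = sin(fδ)/sin δ ≈ 0.590.
p = a·p₁ + b·p₂ ≈ (0.806, -0.547, -0.228); φ = arcsin(p_z) ≈ -13.16°, λ = atan2(p_y, p_x) ≈ -34.16°.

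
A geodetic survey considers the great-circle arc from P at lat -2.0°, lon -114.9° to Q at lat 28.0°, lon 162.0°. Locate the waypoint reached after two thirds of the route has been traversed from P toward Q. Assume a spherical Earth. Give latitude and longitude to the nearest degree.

Convert each endpoint to a unit vector on the sphere (x = cos φ cos λ, y = cos φ sin λ, z = sin φ).
The central angle between the endpoints is δ = arccos(p₁·p₂) ≈ 1.481 rad (84.9°).
Interpolate at f = 2/3 with slerp weights a = sin((1−f)δ)/sin δ ≈ 0.476, b = sin(fδ)/sin δ ≈ 0.838.
p = a·p₁ + b·p₂ ≈ (-0.904, -0.203, 0.377); φ = arcsin(p_z) ≈ 22.13°, λ = atan2(p_y, p_x) ≈ -167.36°.

≈ lat 22°, lon -167°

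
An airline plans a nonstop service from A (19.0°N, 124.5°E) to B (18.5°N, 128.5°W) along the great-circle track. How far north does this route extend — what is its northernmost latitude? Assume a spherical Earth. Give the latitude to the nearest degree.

≈ 30°N

The great circle lies in the plane with unit normal n̂ = (p₁ × p₂)/|p₁ × p₂|.
Here n̂_z ≈ +0.869; the vertex latitude is φ_max = arccos|n̂_z| ≈ 29.7°.
Check via Clairaut: cos φ_max = |cos φ₁| · sin C = cos(19.0°)·sin(66.7°) ≈ 0.869, again giving ≈ 29.7°.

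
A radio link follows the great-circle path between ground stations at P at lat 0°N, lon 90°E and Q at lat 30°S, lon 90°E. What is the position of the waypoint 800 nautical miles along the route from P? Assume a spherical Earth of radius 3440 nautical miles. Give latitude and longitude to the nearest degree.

≈ lat 13°S, lon 90°E

The haversine formula gives a central angle δ ≈ 0.524 rad (30.0°) between the endpoints. The total great-circle distance is δ·R ≈ 0.524 × 3440 ≈ 1801 nmi, so the target fraction is f = 800/1801 ≈ 0.444.
Interpolate at f ≈ 0.444 with slerp weights a = sin((1−f)δ)/sin δ ≈ 0.574, b = sin(fδ)/sin δ ≈ 0.461.
p = a·p₁ + b·p₂ ≈ (0.000, 0.973, -0.230); φ = arcsin(p_z) ≈ -13.32°, λ = atan2(p_y, p_x) ≈ 90.00°.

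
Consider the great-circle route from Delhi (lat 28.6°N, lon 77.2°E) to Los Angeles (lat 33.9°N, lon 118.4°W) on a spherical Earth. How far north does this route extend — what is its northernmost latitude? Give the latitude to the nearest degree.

≈ 77°N

The great circle lies in the plane with unit normal n̂ = (p₁ × p₂)/|p₁ × p₂|.
Here n̂_z ≈ +0.218; the vertex latitude is φ_max = arccos|n̂_z| ≈ 77.4°.
Check via Clairaut: cos φ_max = |cos φ₁| · sin C = cos(28.6°)·sin(14.4°) ≈ 0.218, again giving ≈ 77.4°.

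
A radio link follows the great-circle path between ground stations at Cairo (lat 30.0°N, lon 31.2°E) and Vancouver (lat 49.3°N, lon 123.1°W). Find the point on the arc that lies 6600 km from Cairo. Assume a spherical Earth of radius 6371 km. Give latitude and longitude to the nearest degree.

Convert each endpoint to a unit vector on the sphere (x = cos φ cos λ, y = cos φ sin λ, z = sin φ).
The central angle between the endpoints is δ = arccos(p₁·p₂) ≈ 1.701 rad (97.5°). The total great-circle distance is δ·R ≈ 1.701 × 6371 ≈ 10837 km, so the target fraction is f = 6600/10837 ≈ 0.609.
Interpolate at f ≈ 0.609 with slerp weights a = sin((1−f)δ)/sin δ ≈ 0.622, b = sin(fδ)/sin δ ≈ 0.868.
p = a·p₁ + b·p₂ ≈ (0.152, -0.195, 0.969); φ = arcsin(p_z) ≈ 75.69°, λ = atan2(p_y, p_x) ≈ -52.03°.

≈ lat 76°N, lon 52°W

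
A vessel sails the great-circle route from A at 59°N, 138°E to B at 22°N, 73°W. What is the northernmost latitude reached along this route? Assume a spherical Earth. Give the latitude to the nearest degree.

The great circle lies in the plane with unit normal n̂ = (p₁ × p₂)/|p₁ × p₂|.
Here n̂_z ≈ +0.247; the vertex latitude is φ_max = arccos|n̂_z| ≈ 75.7°.
Check via Clairaut: cos φ_max = |cos φ₁| · sin C = cos(59.0°)·sin(28.6°) ≈ 0.247, again giving ≈ 75.7°.

≈ 76°N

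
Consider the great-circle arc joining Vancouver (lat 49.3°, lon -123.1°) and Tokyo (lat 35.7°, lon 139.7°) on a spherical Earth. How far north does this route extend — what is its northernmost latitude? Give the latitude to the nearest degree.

≈ 55°

The great circle lies in the plane with unit normal n̂ = (p₁ × p₂)/|p₁ × p₂|.
Here n̂_z ≈ -0.567; the vertex latitude is φ_max = arccos|n̂_z| ≈ 55.5°.
Check via Clairaut: cos φ_max = |cos φ₁| · sin C = cos(49.3°)·sin(60.4°) ≈ 0.567, again giving ≈ 55.5°.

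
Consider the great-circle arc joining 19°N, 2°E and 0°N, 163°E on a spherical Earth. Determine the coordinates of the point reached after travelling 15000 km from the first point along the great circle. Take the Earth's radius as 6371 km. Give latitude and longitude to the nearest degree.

≈ 13°N, 150°E

Write both endpoints as unit vectors p₁, p₂ with components (cos φ cos λ, cos φ sin λ, sin φ).
The central angle between the endpoints is δ = arccos(p₁·p₂) ≈ 2.677 rad (153.4°). The total great-circle distance is δ·R ≈ 2.677 × 6371 ≈ 17055 km, so the target fraction is f = 15000/17055 ≈ 0.879.
Interpolate at f ≈ 0.879 with slerp weights a = sin((1−f)δ)/sin δ ≈ 0.708, b = sin(fδ)/sin δ ≈ 1.581.
p = a·p₁ + b·p₂ ≈ (-0.843, 0.486, 0.230); φ = arcsin(p_z) ≈ 13.32°, λ = atan2(p_y, p_x) ≈ 150.07°.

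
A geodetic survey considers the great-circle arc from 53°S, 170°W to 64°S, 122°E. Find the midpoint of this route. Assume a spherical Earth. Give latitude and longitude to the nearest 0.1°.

From cos δ = sin φ₁ sin φ₂ + cos φ₁ cos φ₂ cos Δλ, the central angle is δ ≈ 0.615 rad (35.3°).
Interpolate at f = 1/2 with slerp weights a = sin((1−f)δ)/sin δ ≈ 0.525, b = sin(fδ)/sin δ ≈ 0.525.
p = a·p₁ + b·p₂ ≈ (-0.433, 0.140, -0.891); φ = arcsin(p_z) ≈ -62.94°, λ = atan2(p_y, p_x) ≈ 162.05°.

≈ 62.9°S, 162.0°E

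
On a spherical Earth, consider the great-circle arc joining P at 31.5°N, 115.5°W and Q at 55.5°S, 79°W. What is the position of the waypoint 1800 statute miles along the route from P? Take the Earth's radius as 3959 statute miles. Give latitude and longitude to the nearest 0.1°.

Convert each endpoint to a unit vector on the sphere (x = cos φ cos λ, y = cos φ sin λ, z = sin φ).
The central angle between the endpoints is δ = arccos(p₁·p₂) ≈ 1.613 rad (92.4°). The total great-circle distance is δ·R ≈ 1.613 × 3959 ≈ 6387 mi, so the target fraction is f = 1800/6387 ≈ 0.282.
Interpolate at f ≈ 0.282 with slerp weights a = sin((1−f)δ)/sin δ ≈ 0.917, b = sin(fδ)/sin δ ≈ 0.440.
p = a·p₁ + b·p₂ ≈ (-0.289, -0.950, 0.117); φ = arcsin(p_z) ≈ 6.71°, λ = atan2(p_y, p_x) ≈ -106.92°.

≈ 6.7°N, 106.9°W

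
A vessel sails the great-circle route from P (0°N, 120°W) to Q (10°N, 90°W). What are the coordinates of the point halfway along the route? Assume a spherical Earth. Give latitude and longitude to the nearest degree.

≈ (5°N, 105°W)

Write both endpoints as unit vectors p₁, p₂ with components (cos φ cos λ, cos φ sin λ, sin φ).
The central angle between the endpoints is δ = arccos(p₁·p₂) ≈ 0.549 rad (31.5°).
Interpolate at f = 1/2 with slerp weights a = sin((1−f)δ)/sin δ ≈ 0.519, b = sin(fδ)/sin δ ≈ 0.519.
p = a·p₁ + b·p₂ ≈ (-0.260, -0.961, 0.090); φ = arcsin(p_z) ≈ 5.18°, λ = atan2(p_y, p_x) ≈ -105.12°.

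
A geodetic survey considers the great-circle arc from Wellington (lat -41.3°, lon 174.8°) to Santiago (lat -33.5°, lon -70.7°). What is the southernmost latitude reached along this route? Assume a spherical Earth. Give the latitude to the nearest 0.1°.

≈ -55.0°

The great circle lies in the plane with unit normal n̂ = (p₁ × p₂)/|p₁ × p₂|.
Here n̂_z ≈ +0.573; the vertex latitude is φ_max = arccos|n̂_z| ≈ 55.0°.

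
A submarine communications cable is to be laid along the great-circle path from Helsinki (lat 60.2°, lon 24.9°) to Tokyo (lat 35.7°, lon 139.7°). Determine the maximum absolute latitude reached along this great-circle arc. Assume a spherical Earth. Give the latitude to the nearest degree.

The great circle lies in the plane with unit normal n̂ = (p₁ × p₂)/|p₁ × p₂|.
Here n̂_z ≈ +0.389; the vertex latitude is φ_max = arccos|n̂_z| ≈ 67.1°.

≈ 67°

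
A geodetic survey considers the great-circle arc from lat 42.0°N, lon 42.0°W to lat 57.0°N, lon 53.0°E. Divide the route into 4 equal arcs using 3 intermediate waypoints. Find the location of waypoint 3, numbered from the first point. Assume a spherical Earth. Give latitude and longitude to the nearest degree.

Write both endpoints as unit vectors p₁, p₂ with components (cos φ cos λ, cos φ sin λ, sin φ).
The central angle between the endpoints is δ = arccos(p₁·p₂) ≈ 1.017 rad (58.3°).
Interpolate at f = 3/4 with slerp weights a = sin((1−f)δ)/sin δ ≈ 0.296, b = sin(fδ)/sin δ ≈ 0.812.
p = a·p₁ + b·p₂ ≈ (0.430, 0.206, 0.879); φ = arcsin(p_z) ≈ 61.54°, λ = atan2(p_y, p_x) ≈ 25.65°.

≈ lat 62°N, lon 26°E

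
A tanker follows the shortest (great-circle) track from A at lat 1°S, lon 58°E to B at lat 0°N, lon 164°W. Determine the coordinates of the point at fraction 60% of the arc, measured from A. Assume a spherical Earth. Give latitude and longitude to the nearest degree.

From cos δ = sin φ₁ sin φ₂ + cos φ₁ cos φ₂ cos Δλ, the central angle is δ ≈ 2.408 rad (138.0°).
Interpolate at f = 0.60 with slerp weights a = sin((1−f)δ)/sin δ ≈ 1.227, b = sin(fδ)/sin δ ≈ 1.482.
p = a·p₁ + b·p₂ ≈ (-0.775, 0.632, -0.021); φ = arcsin(p_z) ≈ -1.23°, λ = atan2(p_y, p_x) ≈ 140.81°.

≈ lat 1°S, lon 141°E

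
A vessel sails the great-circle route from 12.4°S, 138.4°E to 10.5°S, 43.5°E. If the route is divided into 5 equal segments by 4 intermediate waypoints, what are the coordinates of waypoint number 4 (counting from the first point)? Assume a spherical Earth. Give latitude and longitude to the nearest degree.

Write both endpoints as unit vectors p₁, p₂ with components (cos φ cos λ, cos φ sin λ, sin φ).
The central angle between the endpoints is δ = arccos(p₁·p₂) ≈ 1.614 rad (92.5°).
Interpolate at f = 4/5 with slerp weights a = sin((1−f)δ)/sin δ ≈ 0.317, b = sin(fδ)/sin δ ≈ 0.962.
p = a·p₁ + b·p₂ ≈ (0.454, 0.857, -0.243); φ = arcsin(p_z) ≈ -14.09°, λ = atan2(p_y, p_x) ≈ 62.07°.

≈ 14°S, 62°E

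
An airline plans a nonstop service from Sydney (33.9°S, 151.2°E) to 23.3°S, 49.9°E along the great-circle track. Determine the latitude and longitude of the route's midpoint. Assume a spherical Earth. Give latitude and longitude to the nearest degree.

≈ 41°S, 97°E

Write both endpoints as unit vectors p₁, p₂ with components (cos φ cos λ, cos φ sin λ, sin φ).
The central angle between the endpoints is δ = arccos(p₁·p₂) ≈ 1.499 rad (85.9°).
Interpolate at f = 1/2 with slerp weights a = sin((1−f)δ)/sin δ ≈ 0.683, b = sin(fδ)/sin δ ≈ 0.683.
p = a·p₁ + b·p₂ ≈ (-0.093, 0.753, -0.651); φ = arcsin(p_z) ≈ -40.64°, λ = atan2(p_y, p_x) ≈ 97.02°.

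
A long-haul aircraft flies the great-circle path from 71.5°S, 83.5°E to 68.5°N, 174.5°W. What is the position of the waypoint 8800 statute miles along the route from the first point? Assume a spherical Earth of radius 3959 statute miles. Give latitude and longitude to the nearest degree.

The haversine formula gives a central angle δ ≈ 2.706 rad (155.0°) between the endpoints. The total great-circle distance is δ·R ≈ 2.706 × 3959 ≈ 10712 mi, so the target fraction is f = 8800/10712 ≈ 0.822.
Interpolate at f ≈ 0.822 with slerp weights a = sin((1−f)δ)/sin δ ≈ 1.100, b = sin(fδ)/sin δ ≈ 1.883.
p = a·p₁ + b·p₂ ≈ (-0.647, 0.281, 0.709); φ = arcsin(p_z) ≈ 45.12°, λ = atan2(p_y, p_x) ≈ 156.56°.

≈ 45°N, 157°E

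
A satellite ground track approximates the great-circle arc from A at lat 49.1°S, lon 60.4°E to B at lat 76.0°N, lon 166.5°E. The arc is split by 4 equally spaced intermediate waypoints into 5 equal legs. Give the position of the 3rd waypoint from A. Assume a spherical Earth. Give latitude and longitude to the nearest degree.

≈ lat 32°N, lon 86°E

From cos δ = sin φ₁ sin φ₂ + cos φ₁ cos φ₂ cos Δλ, the central angle is δ ≈ 2.461 rad (141.0°).
Interpolate at f = 3/5 with slerp weights a = sin((1−f)δ)/sin δ ≈ 1.324, b = sin(fδ)/sin δ ≈ 1.583.
p = a·p₁ + b·p₂ ≈ (0.056, 0.843, 0.535); φ = arcsin(p_z) ≈ 32.32°, λ = atan2(p_y, p_x) ≈ 86.20°.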